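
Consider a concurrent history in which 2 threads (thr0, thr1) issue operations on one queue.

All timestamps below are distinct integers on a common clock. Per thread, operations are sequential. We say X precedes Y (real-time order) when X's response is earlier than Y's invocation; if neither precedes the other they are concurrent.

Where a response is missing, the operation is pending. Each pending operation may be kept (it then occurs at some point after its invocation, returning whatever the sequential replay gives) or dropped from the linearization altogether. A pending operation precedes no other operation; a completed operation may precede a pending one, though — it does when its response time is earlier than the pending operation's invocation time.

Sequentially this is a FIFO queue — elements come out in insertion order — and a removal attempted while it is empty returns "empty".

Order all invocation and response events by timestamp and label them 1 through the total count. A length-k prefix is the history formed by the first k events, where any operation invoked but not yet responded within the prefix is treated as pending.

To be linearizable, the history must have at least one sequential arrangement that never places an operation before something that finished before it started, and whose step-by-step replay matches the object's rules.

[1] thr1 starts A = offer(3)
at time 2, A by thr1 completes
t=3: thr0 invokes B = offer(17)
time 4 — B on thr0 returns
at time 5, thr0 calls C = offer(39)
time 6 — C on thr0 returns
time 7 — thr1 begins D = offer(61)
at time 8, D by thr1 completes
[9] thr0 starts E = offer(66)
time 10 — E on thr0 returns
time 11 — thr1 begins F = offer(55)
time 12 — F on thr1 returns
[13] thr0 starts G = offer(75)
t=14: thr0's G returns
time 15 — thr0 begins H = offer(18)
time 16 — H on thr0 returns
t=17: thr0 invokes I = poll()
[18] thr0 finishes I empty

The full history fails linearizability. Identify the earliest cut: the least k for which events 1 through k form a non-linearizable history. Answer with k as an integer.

18

a valid linearization of events 1..17 exists, for instance A, B, C, D, E, F, G, H:
step 1: A offer(3) — queue <3>
step 2: B offer(17) — queue <3,17>
step 3: C offer(39) — queue <3,17,39>
step 4: D offer(61) — queue <3,17,39,61>
step 5: E offer(66) — queue <3,17,39,61,66>
step 6: F offer(55) — queue <3,17,39,61,66,55>
step 7: G offer(75) — queue <3,17,39,61,66,55,75>
step 8: H offer(18) — queue <3,17,39,61,66,55,75,18>
once event 18 joins (I's response, time 18), exhaustive search finds no witness
sample order A, B, C, D, E, F, G, H, I stalls at step 9 — I poll() → empty has no legal effect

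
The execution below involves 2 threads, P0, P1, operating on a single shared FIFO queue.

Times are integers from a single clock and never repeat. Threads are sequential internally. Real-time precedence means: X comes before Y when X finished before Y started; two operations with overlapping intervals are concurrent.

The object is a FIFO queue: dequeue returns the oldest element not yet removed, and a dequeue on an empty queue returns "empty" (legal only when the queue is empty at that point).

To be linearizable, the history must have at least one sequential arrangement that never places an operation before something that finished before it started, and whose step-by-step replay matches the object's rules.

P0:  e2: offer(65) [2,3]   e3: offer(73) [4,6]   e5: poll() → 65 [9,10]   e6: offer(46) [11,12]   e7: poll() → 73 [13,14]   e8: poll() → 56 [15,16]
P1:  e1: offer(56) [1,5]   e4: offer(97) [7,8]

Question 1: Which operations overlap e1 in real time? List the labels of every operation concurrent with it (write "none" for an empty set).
e1 runs from 1 to 5; window-overlapping ops are concurrent
e2 [2,3]: concurrent
e3 [4,6]: concurrent
e4 [7,8]: after
e5 [9,10]: after
e6 [11,12]: after
e7 [13,14]: after
e8 [15,16]: after

e2, e3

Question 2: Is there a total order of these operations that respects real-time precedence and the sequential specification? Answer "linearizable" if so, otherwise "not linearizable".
a witness: e2, e3, e1, e4, e5, e6, e7, e8
after step 1 (e2 offer(65)): queue <65>
after step 2 (e3 offer(73)): queue <65,73>
after step 3 (e1 offer(56)): queue <65,73,56>
after step 4 (e4 offer(97)): queue <65,73,56,97>
after step 5 (e5 poll() → 65): queue <73,56,97>
after step 6 (e6 offer(46)): queue <73,56,97,46>
after step 7 (e7 poll() → 73): queue <56,97,46>
after step 8 (e8 poll() → 56): queue <97,46>

linearizable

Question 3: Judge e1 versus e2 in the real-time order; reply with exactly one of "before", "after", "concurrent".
e1 spans [1,5], e2 spans [2,3]
the intervals overlap in both directions

concurrent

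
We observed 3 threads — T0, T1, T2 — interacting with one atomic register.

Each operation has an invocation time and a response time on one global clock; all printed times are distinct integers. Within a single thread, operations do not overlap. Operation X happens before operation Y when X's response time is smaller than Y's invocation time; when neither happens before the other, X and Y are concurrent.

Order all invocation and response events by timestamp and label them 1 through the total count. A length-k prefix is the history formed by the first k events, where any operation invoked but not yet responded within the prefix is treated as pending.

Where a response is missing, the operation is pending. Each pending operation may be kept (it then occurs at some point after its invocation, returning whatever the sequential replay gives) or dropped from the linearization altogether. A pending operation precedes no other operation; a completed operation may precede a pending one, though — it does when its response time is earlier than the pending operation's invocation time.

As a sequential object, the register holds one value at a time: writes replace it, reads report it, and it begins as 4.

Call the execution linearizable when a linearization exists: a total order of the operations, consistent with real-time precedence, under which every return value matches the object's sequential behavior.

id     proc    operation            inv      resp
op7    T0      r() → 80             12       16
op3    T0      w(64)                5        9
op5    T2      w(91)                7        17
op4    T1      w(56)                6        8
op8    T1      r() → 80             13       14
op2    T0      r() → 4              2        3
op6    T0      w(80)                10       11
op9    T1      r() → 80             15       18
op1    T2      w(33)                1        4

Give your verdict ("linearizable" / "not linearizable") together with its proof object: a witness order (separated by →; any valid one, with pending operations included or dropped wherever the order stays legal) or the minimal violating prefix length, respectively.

after step 1 (op2 r() → 4): value 4
after step 2 (op1 w(33)): value 33
after step 3 (op3 w(64)): value 64
after step 4 (op4 w(56)): value 56
after step 5 (op5 w(91)): value 91
after step 6 (op6 w(80)): value 80
after step 7 (op7 r() → 80): value 80
after step 8 (op8 r() → 80): value 80
after step 9 (op9 r() → 80): value 80

linearizable — witness: op2 → op1 → op3 → op4 → op5 → op6 → op7 → op8 → op9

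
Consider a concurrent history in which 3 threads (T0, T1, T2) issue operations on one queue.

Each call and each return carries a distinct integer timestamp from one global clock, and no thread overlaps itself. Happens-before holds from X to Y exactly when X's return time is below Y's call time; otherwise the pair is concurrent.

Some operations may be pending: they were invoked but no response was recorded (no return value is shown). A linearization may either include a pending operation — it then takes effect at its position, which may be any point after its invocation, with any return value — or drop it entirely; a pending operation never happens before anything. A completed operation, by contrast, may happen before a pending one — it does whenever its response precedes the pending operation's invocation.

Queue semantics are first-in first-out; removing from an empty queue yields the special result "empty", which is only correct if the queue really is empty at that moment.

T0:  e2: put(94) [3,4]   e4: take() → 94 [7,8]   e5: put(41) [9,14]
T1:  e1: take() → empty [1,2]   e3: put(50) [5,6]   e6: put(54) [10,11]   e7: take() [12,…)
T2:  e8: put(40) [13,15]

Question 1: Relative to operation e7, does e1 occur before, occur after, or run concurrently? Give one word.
before

e1 spans [1,2], e7 spans [12,…)
resp(e1)=2 < inv(e7)=12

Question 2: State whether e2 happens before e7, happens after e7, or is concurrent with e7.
before

e2 spans [3,4], e7 spans [12,…)
resp(e2)=4 < inv(e7)=12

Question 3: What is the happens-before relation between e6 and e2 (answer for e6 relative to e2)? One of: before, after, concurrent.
after

e6 spans [10,11], e2 spans [3,4]
resp(e2)=4 < inv(e6)=10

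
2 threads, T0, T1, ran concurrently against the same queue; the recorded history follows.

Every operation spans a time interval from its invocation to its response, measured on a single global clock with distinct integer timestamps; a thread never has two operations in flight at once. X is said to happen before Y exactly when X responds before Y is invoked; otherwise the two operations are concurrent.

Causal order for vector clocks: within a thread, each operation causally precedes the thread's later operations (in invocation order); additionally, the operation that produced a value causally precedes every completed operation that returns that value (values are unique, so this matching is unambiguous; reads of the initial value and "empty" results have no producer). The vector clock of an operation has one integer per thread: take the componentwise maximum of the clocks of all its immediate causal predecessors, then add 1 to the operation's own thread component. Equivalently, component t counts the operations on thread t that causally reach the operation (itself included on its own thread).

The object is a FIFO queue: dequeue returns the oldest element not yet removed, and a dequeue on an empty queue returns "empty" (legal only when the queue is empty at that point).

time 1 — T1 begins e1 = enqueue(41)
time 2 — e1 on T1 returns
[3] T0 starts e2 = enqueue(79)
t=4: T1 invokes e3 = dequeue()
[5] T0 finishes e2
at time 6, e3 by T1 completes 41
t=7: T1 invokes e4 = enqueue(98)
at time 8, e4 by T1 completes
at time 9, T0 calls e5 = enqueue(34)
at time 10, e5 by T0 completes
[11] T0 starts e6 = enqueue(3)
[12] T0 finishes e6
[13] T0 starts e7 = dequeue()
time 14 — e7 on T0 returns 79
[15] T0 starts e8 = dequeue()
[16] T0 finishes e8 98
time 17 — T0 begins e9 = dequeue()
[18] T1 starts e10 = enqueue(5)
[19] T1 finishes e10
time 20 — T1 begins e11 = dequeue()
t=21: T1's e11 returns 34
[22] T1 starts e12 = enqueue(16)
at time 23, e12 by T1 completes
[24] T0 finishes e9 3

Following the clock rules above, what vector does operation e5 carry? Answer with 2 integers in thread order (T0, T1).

(2, 0)

invoked at 1, e1 has no predecessors; its own T1 bump gives (0, 1)
invoked at 3, e2 has no predecessors; its own T0 bump gives (1, 0)
e3, invoked 4, takes VC(e1)=(0, 1) under max, adds 1 for T1 → (0, 2)
e5, invoked 9, takes VC(e2)=(1, 0) under max, adds 1 for T0 → (2, 0)
e4, invoked 7, takes VC(e3)=(0, 2) under max, adds 1 for T1 → (0, 3)
e6, invoked 11, takes VC(e5)=(2, 0) under max, adds 1 for T0 → (3, 0)
e10, invoked 18, takes VC(e4)=(0, 3) under max, adds 1 for T1 → (0, 4)
e7, invoked 13, takes VC(e2)=(1, 0), VC(e6)=(3, 0) under max, adds 1 for T0 → (4, 0)
e11, invoked 20, takes VC(e5)=(2, 0), VC(e10)=(0, 4) under max, adds 1 for T1 → (2, 5)
e12, invoked 22, takes VC(e11)=(2, 5) under max, adds 1 for T1 → (2, 6)
e8, invoked 15, takes VC(e4)=(0, 3), VC(e7)=(4, 0) under max, adds 1 for T0 → (5, 3)
e9, invoked 17, takes VC(e6)=(3, 0), VC(e8)=(5, 3) under max, adds 1 for T0 → (6, 3)
target: VC(e5) = (2, 0)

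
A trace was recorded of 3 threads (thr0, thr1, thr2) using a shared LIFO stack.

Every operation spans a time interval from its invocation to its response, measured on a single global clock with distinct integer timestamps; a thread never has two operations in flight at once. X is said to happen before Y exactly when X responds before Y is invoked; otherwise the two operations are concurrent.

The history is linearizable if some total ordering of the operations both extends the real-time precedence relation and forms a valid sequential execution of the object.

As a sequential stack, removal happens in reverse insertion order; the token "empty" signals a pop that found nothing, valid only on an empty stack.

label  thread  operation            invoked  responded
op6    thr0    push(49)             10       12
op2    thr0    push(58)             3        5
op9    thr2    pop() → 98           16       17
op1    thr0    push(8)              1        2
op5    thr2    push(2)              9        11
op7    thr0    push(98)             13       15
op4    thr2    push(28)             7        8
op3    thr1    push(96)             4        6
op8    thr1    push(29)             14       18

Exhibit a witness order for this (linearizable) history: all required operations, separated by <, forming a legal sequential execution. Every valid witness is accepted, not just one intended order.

op1 < op2 < op3 < op4 < op5 < op6 < op7 < op9 < op8

after step 1 (op1 push(8)): stack <8>
after step 2 (op2 push(58)): stack <8,58>
after step 3 (op3 push(96)): stack <8,58,96>
after step 4 (op4 push(28)): stack <8,58,96,28>
after step 5 (op5 push(2)): stack <8,58,96,28,2>
after step 6 (op6 push(49)): stack <8,58,96,28,2,49>
after step 7 (op7 push(98)): stack <8,58,96,28,2,49,98>
after step 8 (op9 pop() → 98): stack <8,58,96,28,2,49>
after step 9 (op8 push(29)): stack <8,58,96,28,2,49,29>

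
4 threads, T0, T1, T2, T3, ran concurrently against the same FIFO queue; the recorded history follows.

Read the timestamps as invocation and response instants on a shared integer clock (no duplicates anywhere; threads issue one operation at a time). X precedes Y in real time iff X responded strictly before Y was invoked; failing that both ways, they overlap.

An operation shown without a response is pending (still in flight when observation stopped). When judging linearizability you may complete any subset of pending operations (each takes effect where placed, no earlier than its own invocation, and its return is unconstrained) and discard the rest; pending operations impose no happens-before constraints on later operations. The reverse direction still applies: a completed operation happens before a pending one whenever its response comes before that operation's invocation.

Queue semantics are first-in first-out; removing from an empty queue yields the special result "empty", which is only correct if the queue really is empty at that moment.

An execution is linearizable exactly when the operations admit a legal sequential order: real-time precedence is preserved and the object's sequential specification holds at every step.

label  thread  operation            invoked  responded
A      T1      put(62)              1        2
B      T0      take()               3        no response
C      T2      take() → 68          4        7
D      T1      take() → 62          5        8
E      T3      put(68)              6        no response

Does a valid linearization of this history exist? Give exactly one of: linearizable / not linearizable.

linearizable

witness order: A, D, B, E, C
1. A put(62), leaving queue <62>
2. D take() → 62, leaving queue <>
3. B take() (pending, included), leaving queue <>
4. E put(68) (pending, included), leaving queue <68>
5. C take() → 68, leaving queue <>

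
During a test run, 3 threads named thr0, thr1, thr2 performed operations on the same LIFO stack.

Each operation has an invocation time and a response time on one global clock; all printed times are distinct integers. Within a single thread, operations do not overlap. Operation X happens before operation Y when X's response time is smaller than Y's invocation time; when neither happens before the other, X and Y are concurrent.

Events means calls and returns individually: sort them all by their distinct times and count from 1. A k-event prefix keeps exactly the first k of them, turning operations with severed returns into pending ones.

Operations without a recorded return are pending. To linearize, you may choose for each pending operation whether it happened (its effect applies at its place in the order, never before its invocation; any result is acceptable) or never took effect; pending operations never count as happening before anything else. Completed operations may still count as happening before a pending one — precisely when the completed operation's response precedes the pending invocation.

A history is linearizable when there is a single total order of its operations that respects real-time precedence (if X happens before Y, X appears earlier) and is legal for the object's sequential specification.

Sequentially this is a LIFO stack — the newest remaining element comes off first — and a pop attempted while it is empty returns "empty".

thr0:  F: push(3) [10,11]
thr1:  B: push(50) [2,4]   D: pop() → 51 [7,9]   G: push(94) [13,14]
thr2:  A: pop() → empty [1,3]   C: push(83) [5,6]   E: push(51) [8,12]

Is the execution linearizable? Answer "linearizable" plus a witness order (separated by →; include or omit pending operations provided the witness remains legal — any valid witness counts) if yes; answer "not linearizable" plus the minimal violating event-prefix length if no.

1. A pop() → empty, leaving stack <>
2. B push(50), leaving stack <50>
3. C push(83), leaving stack <50,83>
4. E push(51), leaving stack <50,83,51>
5. D pop() → 51, leaving stack <50,83>
6. F push(3), leaving stack <50,83,3>
7. G push(94), leaving stack <50,83,3,94>

linearizable — witness: A → B → C → E → D → F → G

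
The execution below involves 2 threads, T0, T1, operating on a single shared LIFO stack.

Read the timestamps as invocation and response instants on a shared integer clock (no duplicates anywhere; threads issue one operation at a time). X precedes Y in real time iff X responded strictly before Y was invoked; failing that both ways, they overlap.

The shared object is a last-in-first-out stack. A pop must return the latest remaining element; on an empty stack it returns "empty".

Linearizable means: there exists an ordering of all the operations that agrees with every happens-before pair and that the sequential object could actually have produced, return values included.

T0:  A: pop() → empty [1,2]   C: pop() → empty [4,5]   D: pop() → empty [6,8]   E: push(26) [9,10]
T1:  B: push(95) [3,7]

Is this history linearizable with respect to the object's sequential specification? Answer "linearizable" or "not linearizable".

a witness: A, C, D, B, E
1. A pop() → empty, leaving stack <>
2. C pop() → empty, leaving stack <>
3. D pop() → empty, leaving stack <>
4. B push(95), leaving stack <95>
5. E push(26), leaving stack <95,26>

linearizable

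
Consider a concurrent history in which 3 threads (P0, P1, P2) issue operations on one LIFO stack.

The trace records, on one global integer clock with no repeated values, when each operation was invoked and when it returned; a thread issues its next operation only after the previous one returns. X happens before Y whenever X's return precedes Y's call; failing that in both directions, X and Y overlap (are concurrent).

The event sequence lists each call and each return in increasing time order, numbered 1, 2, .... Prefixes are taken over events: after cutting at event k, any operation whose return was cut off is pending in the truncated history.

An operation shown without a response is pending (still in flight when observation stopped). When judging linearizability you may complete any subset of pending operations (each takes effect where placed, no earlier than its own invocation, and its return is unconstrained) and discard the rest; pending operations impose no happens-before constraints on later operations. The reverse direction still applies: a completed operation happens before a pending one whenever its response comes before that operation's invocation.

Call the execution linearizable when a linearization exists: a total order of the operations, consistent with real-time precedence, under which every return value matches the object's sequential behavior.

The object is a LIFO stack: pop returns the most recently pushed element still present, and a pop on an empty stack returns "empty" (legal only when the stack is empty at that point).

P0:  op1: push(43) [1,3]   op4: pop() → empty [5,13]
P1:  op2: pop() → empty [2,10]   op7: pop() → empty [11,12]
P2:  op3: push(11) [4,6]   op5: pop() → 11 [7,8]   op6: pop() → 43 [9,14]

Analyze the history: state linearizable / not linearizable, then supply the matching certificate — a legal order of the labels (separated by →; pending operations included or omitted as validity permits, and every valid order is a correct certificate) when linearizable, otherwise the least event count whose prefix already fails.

step 1: op1 push(43) — stack <43>
step 2: op3 push(11) — stack <43,11>
step 3: op5 pop() → 11 — stack <43>
step 4: op6 pop() → 43 — stack <>
step 5: op2 pop() → empty — stack <>
step 6: op4 pop() → empty — stack <>
step 7: op7 pop() → empty — stack <>

linearizable — witness: op1 → op3 → op5 → op6 → op2 → op4 → op7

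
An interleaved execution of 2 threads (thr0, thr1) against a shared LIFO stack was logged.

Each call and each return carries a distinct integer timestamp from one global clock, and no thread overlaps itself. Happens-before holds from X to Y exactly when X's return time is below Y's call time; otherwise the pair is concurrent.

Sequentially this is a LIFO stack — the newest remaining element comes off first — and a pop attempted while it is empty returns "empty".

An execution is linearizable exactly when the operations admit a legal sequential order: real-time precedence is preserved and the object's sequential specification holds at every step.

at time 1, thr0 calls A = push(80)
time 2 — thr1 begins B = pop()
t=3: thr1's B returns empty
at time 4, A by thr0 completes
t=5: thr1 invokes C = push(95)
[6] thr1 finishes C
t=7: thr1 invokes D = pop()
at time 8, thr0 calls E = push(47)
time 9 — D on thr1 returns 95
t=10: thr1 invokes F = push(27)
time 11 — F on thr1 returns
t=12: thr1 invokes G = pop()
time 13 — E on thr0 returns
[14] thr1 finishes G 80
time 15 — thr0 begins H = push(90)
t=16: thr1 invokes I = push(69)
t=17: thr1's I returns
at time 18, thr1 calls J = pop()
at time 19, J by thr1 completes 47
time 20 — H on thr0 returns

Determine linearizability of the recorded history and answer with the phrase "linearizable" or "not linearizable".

not linearizable

prefix check: 1..13 passes, 1..14 fails once G's time-14 response joins
all 8 real-time-respecting orders fail — 7 completed LIFO stack operations, no legal replay
e.g. A, B, C, D, E, F, G: illegal at step 2, since B pop() → empty cannot apply there
e.g. A, B, C, D, F, E, G: illegal at step 2, since B pop() → empty cannot apply there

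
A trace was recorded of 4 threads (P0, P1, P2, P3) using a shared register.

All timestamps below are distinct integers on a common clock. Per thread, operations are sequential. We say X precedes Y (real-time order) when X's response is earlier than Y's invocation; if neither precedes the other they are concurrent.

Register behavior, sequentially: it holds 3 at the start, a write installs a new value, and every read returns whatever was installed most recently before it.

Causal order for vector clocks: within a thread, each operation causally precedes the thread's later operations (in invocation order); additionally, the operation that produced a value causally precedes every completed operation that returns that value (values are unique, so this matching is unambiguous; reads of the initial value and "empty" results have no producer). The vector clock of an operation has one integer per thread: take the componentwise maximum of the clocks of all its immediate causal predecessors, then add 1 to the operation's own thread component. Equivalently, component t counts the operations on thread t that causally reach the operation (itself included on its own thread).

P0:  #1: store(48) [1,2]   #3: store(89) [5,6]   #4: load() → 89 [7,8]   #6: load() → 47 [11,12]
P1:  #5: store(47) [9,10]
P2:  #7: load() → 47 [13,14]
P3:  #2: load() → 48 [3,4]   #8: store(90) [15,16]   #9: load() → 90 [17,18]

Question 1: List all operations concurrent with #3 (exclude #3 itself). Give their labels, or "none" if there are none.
Answer: none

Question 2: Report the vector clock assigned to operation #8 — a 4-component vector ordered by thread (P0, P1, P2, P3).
Answer: (1, 0, 0, 2)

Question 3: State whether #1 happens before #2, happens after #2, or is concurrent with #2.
Answer: before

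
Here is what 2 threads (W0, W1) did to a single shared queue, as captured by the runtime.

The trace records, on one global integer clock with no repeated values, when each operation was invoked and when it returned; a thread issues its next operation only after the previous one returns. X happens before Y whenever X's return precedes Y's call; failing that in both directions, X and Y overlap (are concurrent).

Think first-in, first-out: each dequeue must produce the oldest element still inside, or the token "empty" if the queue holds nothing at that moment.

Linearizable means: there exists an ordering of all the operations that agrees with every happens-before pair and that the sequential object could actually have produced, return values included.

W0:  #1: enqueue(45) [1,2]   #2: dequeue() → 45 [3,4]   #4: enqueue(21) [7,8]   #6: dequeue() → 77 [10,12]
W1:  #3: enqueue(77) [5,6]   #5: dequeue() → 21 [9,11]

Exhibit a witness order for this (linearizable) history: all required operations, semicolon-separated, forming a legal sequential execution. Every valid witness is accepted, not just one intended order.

1. #1 enqueue(45), leaving queue <45>
2. #2 dequeue() → 45, leaving queue <>
3. #3 enqueue(77), leaving queue <77>
4. #4 enqueue(21), leaving queue <77,21>
5. #6 dequeue() → 77, leaving queue <21>
6. #5 dequeue() → 21, leaving queue <>

#1; #2; #3; #4; #6; #5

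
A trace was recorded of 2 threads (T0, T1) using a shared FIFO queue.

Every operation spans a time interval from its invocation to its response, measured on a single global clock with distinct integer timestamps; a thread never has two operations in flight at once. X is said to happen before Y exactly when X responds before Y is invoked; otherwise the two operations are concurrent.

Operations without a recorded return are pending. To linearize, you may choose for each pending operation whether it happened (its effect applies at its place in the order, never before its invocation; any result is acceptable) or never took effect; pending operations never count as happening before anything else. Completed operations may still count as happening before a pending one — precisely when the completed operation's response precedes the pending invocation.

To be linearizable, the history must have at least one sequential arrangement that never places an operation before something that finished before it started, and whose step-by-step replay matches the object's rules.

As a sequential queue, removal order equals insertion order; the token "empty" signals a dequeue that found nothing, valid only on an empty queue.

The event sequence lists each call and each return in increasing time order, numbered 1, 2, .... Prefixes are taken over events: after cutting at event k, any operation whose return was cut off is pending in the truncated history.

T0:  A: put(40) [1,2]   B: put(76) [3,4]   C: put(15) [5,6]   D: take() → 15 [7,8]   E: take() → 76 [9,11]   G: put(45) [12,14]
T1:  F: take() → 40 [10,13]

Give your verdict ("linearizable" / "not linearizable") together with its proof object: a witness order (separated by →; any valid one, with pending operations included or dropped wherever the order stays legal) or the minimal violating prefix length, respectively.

not linearizable — minimal violating prefix: 8 events

events 1..7 are fine; event 8 — the response of D at time 8 — makes the prefix non-linearizable
the completed operations (4 total) allow one real-time order; the FIFO queue replay rejects it
for example A, B, C, D fails at step 4: D take() → 15 is not legal there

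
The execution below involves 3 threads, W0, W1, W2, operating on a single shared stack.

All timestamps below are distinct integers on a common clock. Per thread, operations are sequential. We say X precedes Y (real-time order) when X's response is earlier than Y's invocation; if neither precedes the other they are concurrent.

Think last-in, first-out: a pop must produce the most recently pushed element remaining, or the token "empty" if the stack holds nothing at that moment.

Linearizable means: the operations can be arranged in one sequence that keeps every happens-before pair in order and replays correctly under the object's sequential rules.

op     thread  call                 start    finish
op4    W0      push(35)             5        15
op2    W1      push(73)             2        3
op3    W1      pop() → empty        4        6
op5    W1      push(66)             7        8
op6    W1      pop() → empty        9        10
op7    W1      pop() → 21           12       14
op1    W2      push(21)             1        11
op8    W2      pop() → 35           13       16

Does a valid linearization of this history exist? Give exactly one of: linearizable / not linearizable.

events 1..5 are fine; event 6 — the response of op3 at time 6 — makes the prefix non-linearizable
exactly one order of the 2 completed ops respects real time; the stack replay fails
including or dropping the 2 pending operations (op1, op4) in any combination fails
e.g. op2, op3 (pending dropped): illegal at step 2, since op3 pop() → empty cannot apply there

not linearizable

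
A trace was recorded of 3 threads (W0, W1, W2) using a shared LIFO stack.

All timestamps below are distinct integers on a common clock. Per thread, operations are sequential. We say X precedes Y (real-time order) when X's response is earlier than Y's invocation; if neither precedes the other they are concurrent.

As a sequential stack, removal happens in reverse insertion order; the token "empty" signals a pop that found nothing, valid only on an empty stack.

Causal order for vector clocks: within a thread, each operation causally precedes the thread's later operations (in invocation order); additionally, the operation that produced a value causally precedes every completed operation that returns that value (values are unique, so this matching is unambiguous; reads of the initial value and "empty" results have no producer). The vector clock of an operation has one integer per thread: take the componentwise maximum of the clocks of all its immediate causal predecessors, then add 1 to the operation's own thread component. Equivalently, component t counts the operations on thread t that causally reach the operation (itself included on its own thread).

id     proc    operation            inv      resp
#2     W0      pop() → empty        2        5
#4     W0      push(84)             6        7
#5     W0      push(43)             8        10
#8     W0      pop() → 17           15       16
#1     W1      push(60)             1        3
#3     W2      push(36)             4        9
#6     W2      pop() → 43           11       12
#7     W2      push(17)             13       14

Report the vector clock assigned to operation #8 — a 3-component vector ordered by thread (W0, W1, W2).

VC(#3, invoked at 4): no causal predecessors; +1 on W2 → (0, 0, 1)
VC(#1, invoked at 1): no causal predecessors; +1 on W1 → (0, 1, 0)
VC(#2, invoked at 2): no causal predecessors; +1 on W0 → (1, 0, 0)
VC(#4, invoked at 6): max of VC(#2)=(1, 0, 0), then +1 on thread W0 → (2, 0, 0)
VC(#5, invoked at 8): max of VC(#4)=(2, 0, 0), then +1 on thread W0 → (3, 0, 0)
VC(#6, invoked at 11): max of VC(#3)=(0, 0, 1), VC(#5)=(3, 0, 0), then +1 on thread W2 → (3, 0, 2)
VC(#7, invoked at 13): max of VC(#6)=(3, 0, 2), then +1 on thread W2 → (3, 0, 3)
VC(#8, invoked at 15): max of VC(#5)=(3, 0, 0), VC(#7)=(3, 0, 3), then +1 on thread W0 → (4, 0, 3)
target: VC(#8) = (4, 0, 3)

(4, 0, 3)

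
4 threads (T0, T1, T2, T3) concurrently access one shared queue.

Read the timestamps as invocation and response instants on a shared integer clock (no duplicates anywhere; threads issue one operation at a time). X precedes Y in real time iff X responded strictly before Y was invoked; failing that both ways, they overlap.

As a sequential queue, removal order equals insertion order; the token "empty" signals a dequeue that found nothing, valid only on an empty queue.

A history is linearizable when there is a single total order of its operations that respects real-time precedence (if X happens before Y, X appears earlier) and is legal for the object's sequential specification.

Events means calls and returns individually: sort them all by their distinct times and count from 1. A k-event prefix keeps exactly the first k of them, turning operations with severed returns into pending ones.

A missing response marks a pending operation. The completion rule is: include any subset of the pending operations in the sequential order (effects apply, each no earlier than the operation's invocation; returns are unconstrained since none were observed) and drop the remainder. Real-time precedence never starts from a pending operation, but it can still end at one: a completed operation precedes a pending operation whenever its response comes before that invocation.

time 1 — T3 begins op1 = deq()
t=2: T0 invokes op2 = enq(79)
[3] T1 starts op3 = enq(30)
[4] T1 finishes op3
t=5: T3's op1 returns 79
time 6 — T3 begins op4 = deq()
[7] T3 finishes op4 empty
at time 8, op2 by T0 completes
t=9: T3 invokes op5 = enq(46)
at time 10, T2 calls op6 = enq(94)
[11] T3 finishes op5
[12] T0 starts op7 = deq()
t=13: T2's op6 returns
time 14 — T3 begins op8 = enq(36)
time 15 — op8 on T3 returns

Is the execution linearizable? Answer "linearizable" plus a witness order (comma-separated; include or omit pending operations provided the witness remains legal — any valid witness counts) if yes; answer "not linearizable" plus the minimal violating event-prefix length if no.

prefix check: 1..6 passes, 1..7 fails once op4's time-7 response joins
no legal order exists: 2 real-time-consistent candidates over 3 completed queue operations, all rejected
no completion choice of the 1 pending operation (op2) rescues it — every subset was tried
for example op1, op3, op4 (pending dropped) fails at step 1: op1 deq() → 79 is not legal there
for example op3, op1, op4 (pending dropped) fails at step 2: op1 deq() → 79 is not legal there

not linearizable — minimal violating prefix: 7 events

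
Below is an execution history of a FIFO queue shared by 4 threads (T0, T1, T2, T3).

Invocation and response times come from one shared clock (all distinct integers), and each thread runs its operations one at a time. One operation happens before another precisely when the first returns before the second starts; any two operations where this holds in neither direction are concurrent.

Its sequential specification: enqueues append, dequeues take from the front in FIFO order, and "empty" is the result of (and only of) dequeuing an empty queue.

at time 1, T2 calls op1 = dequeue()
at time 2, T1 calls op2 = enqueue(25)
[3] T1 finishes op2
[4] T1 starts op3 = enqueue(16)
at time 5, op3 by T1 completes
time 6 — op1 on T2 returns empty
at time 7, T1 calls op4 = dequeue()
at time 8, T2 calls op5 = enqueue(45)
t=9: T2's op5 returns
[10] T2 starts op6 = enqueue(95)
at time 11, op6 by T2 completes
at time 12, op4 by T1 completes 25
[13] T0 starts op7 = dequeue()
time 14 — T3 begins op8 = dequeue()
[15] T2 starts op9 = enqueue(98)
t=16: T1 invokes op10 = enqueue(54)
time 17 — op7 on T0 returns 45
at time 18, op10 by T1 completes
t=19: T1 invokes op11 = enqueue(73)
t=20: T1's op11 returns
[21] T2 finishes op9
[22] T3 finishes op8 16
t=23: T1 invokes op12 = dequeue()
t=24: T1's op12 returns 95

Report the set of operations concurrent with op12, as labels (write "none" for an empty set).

concurrent with op12 ([23,24]): every op whose interval crosses 23..24
op1 [1,6]: before
op2 [2,3]: before
op3 [4,5]: before
op4 [7,12]: before
op5 [8,9]: before
op6 [10,11]: before
op7 [13,17]: before
op8 [14,22]: before
op9 [15,21]: before
op10 [16,18]: before
op11 [19,20]: before

none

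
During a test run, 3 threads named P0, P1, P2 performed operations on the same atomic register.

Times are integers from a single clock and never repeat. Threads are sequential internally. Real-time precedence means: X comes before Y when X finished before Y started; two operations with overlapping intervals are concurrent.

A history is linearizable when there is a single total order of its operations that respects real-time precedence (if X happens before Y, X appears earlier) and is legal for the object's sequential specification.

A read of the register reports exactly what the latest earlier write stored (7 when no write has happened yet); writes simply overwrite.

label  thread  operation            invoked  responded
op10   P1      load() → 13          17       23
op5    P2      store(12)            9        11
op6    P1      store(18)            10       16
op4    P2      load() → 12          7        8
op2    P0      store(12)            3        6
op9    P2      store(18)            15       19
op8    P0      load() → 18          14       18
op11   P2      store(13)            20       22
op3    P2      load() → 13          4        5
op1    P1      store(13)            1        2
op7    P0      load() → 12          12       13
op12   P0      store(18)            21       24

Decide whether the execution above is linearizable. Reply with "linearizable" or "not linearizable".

one valid linearization: op1, op3, op2, op4, op5, op7, op6, op8, op9, op11, op10, op12
after step 1 (op1 store(13)): value 13
after step 2 (op3 load() → 13): value 13
after step 3 (op2 store(12)): value 12
after step 4 (op4 load() → 12): value 12
after step 5 (op5 store(12)): value 12
after step 6 (op7 load() → 12): value 12
after step 7 (op6 store(18)): value 18
after step 8 (op8 load() → 18): value 18
after step 9 (op9 store(18)): value 18
after step 10 (op11 store(13)): value 13
after step 11 (op10 load() → 13): value 13
after step 12 (op12 store(18)): value 18

linearizable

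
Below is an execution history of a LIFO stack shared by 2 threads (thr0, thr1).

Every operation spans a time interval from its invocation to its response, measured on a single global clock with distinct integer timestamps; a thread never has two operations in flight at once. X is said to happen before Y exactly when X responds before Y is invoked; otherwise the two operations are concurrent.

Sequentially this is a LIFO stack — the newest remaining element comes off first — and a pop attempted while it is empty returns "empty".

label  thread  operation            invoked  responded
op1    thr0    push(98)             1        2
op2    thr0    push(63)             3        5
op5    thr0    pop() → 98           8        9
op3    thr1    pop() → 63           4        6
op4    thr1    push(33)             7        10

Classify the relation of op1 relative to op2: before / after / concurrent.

op1 spans [1,2], op2 spans [3,5]
resp(op1)=2 < inv(op2)=3

before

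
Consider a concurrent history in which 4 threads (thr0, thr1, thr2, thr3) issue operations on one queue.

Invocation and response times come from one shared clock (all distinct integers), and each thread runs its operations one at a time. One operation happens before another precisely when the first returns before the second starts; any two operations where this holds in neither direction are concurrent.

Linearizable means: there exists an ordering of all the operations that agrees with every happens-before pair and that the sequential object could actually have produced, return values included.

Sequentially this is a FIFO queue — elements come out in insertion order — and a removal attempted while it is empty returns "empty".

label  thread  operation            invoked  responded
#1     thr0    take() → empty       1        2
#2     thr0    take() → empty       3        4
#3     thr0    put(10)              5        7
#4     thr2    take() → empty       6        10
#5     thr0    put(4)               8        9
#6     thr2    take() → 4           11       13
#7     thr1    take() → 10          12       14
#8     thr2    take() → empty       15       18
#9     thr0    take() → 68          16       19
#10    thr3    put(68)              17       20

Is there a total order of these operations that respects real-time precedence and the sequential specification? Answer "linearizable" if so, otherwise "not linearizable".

linearizable

one valid linearization: #1, #2, #4, #3, #5, #7, #6, #8, #10, #9
1. #1 take() → empty, leaving queue <>
2. #2 take() → empty, leaving queue <>
3. #4 take() → empty, leaving queue <>
4. #3 put(10), leaving queue <10>
5. #5 put(4), leaving queue <10,4>
6. #7 take() → 10, leaving queue <4>
7. #6 take() → 4, leaving queue <>
8. #8 take() → empty, leaving queue <>
9. #10 put(68), leaving queue <68>
10. #9 take() → 68, leaving queue <>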